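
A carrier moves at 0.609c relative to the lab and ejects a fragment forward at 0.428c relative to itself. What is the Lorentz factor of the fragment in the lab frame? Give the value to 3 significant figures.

γ ≈ 1.76

u_lab = (0.428 + 0.609)/(1 + 0.428×0.609) = 1.037/1.26065 = 0.822590
γ = 1/√(1 − 0.822590²) = 1.76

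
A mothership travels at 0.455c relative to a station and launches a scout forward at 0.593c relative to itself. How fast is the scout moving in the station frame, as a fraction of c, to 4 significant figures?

Compose boost 2: (0.593 + 0.455)/(1 + 0.593×0.455) = 1.048/1.26981 = 0.8253

u ≈ 0.8253c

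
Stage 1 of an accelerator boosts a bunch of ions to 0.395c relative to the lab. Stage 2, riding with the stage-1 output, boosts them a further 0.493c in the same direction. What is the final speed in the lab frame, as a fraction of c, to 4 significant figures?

Compose boost 2: (0.493 + 0.395)/(1 + 0.493×0.395) = 0.8880/1.19474 = 0.7433

u ≈ 0.7433c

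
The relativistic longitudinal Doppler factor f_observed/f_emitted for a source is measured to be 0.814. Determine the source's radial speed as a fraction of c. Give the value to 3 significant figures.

β ≈ 0.203

f_obs/f_src = √((1−β)/(1+β)) = 0.814  ⇒  (1−β)/(1+β) = 0.66260
β = |1 − D²|/(1 + D²) = |1 − 0.66260|/(1 + 0.66260) = 0.203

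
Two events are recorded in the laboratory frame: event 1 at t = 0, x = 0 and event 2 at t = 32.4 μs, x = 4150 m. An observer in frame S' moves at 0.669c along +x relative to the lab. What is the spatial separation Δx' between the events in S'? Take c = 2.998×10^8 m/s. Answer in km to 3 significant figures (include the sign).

Δx' ≈ -3.16 km

γ = 1/√(1 − 0.669²) = 1.3454
Δx' = γ(Δx − vΔt) = 1.3454 × (4150 m − 0.669×(2.998×10^8 m/s)×32.4×10^-6 s)
= 1.3454 × (-2348.3 m) = -3.16 km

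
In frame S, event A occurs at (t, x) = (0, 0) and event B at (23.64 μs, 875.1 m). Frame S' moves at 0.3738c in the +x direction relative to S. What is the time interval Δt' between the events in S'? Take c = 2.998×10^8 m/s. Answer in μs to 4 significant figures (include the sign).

γ = 1/√(1 − 0.3738²) = 1.07816
Δt' = γ(Δt − vΔx/c²) = 1.07816 × (23.64 μs − 0.3738×875.1 m / (2.998×10^8 m/s))
= 1.07816 × (22.5489 μs) = 24.31 μs

Δt' ≈ 24.31 μs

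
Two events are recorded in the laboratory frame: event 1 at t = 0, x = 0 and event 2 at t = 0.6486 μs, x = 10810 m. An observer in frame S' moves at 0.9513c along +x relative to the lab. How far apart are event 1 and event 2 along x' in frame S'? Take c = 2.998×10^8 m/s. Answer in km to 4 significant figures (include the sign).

γ = 1/√(1 − 0.9513²) = 3.24395
Δx' = γ(Δx − vΔt) = 3.24395 × (10810 m − 0.9513×(2.998×10^8 m/s)×0.6486×10^-6 s)
= 3.24395 × (10625.0 m) = 34.47 km

Δx' ≈ 34.47 km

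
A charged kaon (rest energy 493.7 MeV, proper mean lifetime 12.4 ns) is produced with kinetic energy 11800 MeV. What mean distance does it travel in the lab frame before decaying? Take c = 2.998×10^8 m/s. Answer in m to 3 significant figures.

γ = 1 + K/(m₀c²) = 1 + 11800/493.7 = 24.901
β = √(1 − 1/γ²) = 0.99919
Dilated lifetime: γτ₀ = 24.901 × 12.4 ns = 308.77 ns
d = βc·γτ₀ = 0.99919 × (2.998×10^8 m/s) × 3.0877×10^-7 s = 92.5 m

d ≈ 92.5 m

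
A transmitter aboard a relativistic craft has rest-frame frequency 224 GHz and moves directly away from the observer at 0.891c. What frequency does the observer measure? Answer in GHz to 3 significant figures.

f_obs ≈ 53.8 GHz

Relativistic Doppler: f_obs = f_src √((1−β)/(1+β))
= 224 × √(0.10900/1.8910) = 224 × 0.24009 = 53.8 GHz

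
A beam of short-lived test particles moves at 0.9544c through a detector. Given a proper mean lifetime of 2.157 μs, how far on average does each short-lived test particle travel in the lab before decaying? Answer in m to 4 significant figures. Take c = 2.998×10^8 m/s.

γ = 1/√(1 − 0.9544²) = 3.34974
Dilated lifetime: Δt = γτ₀ = 3.34974 × 2.157 μs = 7.22539 μs
d = vΔt = 0.9544c × 7.22539 μs = 2.86129×10^8 m/s × 7.22539×10^-6 s = 2067 m

d ≈ 2067 m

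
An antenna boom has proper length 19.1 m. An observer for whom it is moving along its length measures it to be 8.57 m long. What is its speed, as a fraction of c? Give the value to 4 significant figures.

γ = L₀/L = 19.1/8.57 = 2.22870
β = √(1 − 1/γ²) = 0.8937

β ≈ 0.8937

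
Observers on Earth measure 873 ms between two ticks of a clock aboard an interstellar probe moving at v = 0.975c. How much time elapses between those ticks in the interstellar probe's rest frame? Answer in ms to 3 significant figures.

τ₀ ≈ 194 ms

γ = 1/√(1 − 0.975²) = 4.5004
Proper time: τ₀ = Δt/γ = 873/4.5004 = 194 ms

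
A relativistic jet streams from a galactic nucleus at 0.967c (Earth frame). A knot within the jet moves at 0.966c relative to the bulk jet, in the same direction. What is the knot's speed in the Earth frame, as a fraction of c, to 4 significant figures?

u ≈ 0.9994c

Relativistic velocity addition: u = (u' + v)/(1 + u'v/c²)
= (0.966 + 0.967)/(1 + 0.966×0.967) = 1.933/1.93412 = 0.9994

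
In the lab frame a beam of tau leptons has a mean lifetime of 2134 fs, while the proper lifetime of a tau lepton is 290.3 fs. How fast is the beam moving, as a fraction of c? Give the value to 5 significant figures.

γ = Δt/τ₀ = 2134/290.3 = 7.351016
β = √(1 − 1/γ²) = √(1 − 1/7.351016²) = 0.99070

β ≈ 0.99070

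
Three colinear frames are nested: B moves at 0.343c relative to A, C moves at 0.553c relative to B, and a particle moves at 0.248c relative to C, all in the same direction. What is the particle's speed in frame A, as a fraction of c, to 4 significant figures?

u ≈ 0.8436c

Compose boost 2: (0.553 + 0.343)/(1 + 0.553×0.343) = 0.8960/1.18968 = 0.753144
Compose boost 3: (0.248 + 0.753144)/(1 + 0.248×0.753144) = 1.00114/1.18678 = 0.8436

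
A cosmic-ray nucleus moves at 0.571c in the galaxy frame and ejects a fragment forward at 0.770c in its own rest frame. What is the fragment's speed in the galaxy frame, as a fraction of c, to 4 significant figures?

u ≈ 0.9315c

Compose boost 2: (0.770 + 0.571)/(1 + 0.770×0.571) = 1.341/1.43967 = 0.9315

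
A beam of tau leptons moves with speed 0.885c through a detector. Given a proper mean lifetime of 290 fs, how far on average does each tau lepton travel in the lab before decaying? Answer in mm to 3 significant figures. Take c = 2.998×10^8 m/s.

γ = 1/√(1 − 0.885²) = 2.1478
Dilated lifetime: Δt = γτ₀ = 2.1478 × 290 fs = 622.86 fs
d = vΔt = 0.885c × 622.86 fs = 2.6532×10^8 m/s × 6.2286×10^-13 s = 0.165 mm

d ≈ 0.165 mm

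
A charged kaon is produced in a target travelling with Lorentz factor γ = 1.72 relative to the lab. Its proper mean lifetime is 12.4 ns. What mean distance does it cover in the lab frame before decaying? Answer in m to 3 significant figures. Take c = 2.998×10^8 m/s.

d ≈ 5.20 m

β = √(1 − 1/γ²) = √(1 − 1/1.72²) = 0.81362
Dilated lifetime: Δt = γτ₀ = 1.72 × 12.4 ns = 21.328 ns
d = vΔt = 0.81362c × 21.328 ns = 2.4392×10^8 m/s × 2.1328×10^-8 s = 5.20 m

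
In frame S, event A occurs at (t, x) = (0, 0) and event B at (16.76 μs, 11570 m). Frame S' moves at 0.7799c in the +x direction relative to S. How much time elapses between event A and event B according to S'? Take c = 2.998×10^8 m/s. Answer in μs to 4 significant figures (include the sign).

γ = 1/√(1 − 0.7799²) = 1.59769
Δt' = γ(Δt − vΔx/c²) = 1.59769 × (16.76 μs − 0.7799×11570 m / (2.998×10^8 m/s))
= 1.59769 × (-13.3382 μs) = -21.31 μs

Δt' ≈ -21.31 μs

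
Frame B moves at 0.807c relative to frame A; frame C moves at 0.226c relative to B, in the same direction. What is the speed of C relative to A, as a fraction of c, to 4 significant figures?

Compose boost 2: (0.226 + 0.807)/(1 + 0.226×0.807) = 1.033/1.18238 = 0.8737

u ≈ 0.8737c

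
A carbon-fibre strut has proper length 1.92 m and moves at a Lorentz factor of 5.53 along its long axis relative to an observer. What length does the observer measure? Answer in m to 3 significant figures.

γ = 5.53 (given)
Length contraction: L = L₀/γ = 1.92/5.53 = 0.347 m

L ≈ 0.347 m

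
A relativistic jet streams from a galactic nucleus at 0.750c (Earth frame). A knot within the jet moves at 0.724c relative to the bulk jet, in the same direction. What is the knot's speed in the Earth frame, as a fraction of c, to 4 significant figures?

u ≈ 0.9553c

Relativistic velocity addition: u = (u' + v)/(1 + u'v/c²)
= (0.724 + 0.750)/(1 + 0.724×0.750) = 1.474/1.54300 = 0.9553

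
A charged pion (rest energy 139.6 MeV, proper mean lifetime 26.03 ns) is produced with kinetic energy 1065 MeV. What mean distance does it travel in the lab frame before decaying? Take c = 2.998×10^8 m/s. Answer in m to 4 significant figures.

γ = 1 + K/(m₀c²) = 1 + 1065/139.6 = 8.62894
β = √(1 − 1/γ²) = 0.993262
Dilated lifetime: γτ₀ = 8.62894 × 26.03 ns = 224.611 ns
d = βc·γτ₀ = 0.993262 × (2.998×10^8 m/s) × 2.24611×10^-7 s = 66.88 m

d ≈ 66.88 m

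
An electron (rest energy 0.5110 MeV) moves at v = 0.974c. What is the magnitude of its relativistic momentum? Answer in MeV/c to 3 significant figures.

p ≈ 2.20 MeV/c

γ = 1/√(1 − 0.974²) = 4.4141
p = γβm₀c = 4.4141 × 0.974 × 0.5110 MeV/c = 2.20 MeV/c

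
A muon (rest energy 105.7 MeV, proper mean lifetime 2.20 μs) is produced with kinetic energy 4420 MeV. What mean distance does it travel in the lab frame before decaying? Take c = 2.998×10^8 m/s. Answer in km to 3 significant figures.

γ = 1 + K/(m₀c²) = 1 + 4420/105.7 = 42.816
β = √(1 − 1/γ²) = 0.99973
Dilated lifetime: γτ₀ = 42.816 × 2.20 μs = 94.196 μs
d = βc·γτ₀ = 0.99973 × (2.998×10^8 m/s) × 9.4196×10^-5 s = 28.2 km

d ≈ 28.2 km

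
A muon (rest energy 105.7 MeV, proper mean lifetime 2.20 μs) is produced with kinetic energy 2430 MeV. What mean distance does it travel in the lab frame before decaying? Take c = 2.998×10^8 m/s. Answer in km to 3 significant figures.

γ = 1 + K/(m₀c²) = 1 + 2430/105.7 = 23.990
β = √(1 − 1/γ²) = 0.99913
Dilated lifetime: γτ₀ = 23.990 × 2.20 μs = 52.777 μs
d = βc·γτ₀ = 0.99913 × (2.998×10^8 m/s) × 5.2777×10^-5 s = 15.8 km

d ≈ 15.8 km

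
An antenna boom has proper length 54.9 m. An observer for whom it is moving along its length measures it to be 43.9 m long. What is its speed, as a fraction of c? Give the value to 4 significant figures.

γ = L₀/L = 54.9/43.9 = 1.25057
β = √(1 − 1/γ²) = 0.6005

β ≈ 0.6005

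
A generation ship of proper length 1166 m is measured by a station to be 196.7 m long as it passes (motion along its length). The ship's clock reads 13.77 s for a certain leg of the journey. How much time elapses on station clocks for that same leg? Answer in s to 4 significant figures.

Length contraction ⇒ γ = L₀/L = 1166/196.7 = 5.92781
Time dilation: Δt = γτ₀ = 5.92781 × 13.77 s = 81.63 s

Δt ≈ 81.63 s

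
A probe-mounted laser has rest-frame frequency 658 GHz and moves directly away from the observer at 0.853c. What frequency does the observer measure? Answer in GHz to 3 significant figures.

Relativistic Doppler: f_obs = f_src √((1−β)/(1+β))
= 658 × √(0.14700/1.8530) = 658 × 0.28166 = 185 GHz

f_obs ≈ 185 GHz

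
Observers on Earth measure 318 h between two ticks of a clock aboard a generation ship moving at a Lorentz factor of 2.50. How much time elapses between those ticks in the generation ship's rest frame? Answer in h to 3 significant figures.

τ₀ ≈ 127 h

γ = 2.50 (given)
Proper time: τ₀ = Δt/γ = 318/2.50 = 127 h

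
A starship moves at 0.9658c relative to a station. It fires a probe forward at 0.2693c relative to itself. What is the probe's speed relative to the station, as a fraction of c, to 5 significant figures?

u ≈ 0.98017c

Relativistic velocity addition: u = (u' + v)/(1 + u'v/c²)
= (0.2693 + 0.9658)/(1 + 0.2693×0.9658) = 1.2351/1.260090 = 0.98017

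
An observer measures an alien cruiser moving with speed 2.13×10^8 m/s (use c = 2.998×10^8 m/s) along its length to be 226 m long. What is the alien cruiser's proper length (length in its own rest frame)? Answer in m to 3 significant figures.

β = v/c = 2.13×10^8 / 2.998×10^8 = 0.71047
γ = 1/√(1 − 0.71047²) = 1.4210
L₀ = γL = 1.4210 × 226 = 321 m

L₀ ≈ 321 m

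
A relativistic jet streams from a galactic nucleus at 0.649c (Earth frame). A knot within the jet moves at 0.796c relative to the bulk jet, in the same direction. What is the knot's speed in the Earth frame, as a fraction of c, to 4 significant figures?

Relativistic velocity addition: u = (u' + v)/(1 + u'v/c²)
= (0.796 + 0.649)/(1 + 0.796×0.649) = 1.445/1.51660 = 0.9528

u ≈ 0.9528c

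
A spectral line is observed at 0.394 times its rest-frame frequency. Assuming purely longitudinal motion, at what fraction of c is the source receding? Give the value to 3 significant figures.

f_obs/f_src = √((1−β)/(1+β)) = 0.394  ⇒  (1−β)/(1+β) = 0.15524
β = |1 − D²|/(1 + D²) = |1 − 0.15524|/(1 + 0.15524) = 0.731

β ≈ 0.731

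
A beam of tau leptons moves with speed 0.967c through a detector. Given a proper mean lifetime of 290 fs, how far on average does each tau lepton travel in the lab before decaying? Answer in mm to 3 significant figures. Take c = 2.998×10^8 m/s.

d ≈ 0.330 mm

γ = 1/√(1 − 0.967²) = 3.9250
Dilated lifetime: Δt = γτ₀ = 3.9250 × 290 fs = 1138.3 fs
d = vΔt = 0.967c × 1138.3 fs = 2.8991×10^8 m/s × 1.1383×10^-12 s = 0.330 mm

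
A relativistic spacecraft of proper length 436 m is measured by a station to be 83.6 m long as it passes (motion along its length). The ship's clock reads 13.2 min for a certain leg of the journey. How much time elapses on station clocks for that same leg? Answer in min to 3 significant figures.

Δt ≈ 68.8 min

Length contraction ⇒ γ = L₀/L = 436/83.6 = 5.2153
Time dilation: Δt = γτ₀ = 5.2153 × 13.2 min = 68.8 min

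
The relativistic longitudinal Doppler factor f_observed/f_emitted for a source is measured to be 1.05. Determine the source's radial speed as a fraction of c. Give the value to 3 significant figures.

β ≈ 0.0488

f_obs/f_src = √((1+β)/(1−β)) = 1.05  ⇒  (1+β)/(1−β) = 1.1025
β = |1 − D²|/(1 + D²) = |1 − 1.1025|/(1 + 1.1025) = 0.0488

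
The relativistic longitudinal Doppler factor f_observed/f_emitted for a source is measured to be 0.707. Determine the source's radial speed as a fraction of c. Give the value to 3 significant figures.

f_obs/f_src = √((1−β)/(1+β)) = 0.707  ⇒  (1−β)/(1+β) = 0.49985
β = |1 − D²|/(1 + D²) = |1 − 0.49985|/(1 + 0.49985) = 0.333

β ≈ 0.333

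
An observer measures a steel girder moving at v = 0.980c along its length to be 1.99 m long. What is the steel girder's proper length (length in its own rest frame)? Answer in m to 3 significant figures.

γ = 1/√(1 − 0.980²) = 5.0252
L₀ = γL = 5.0252 × 1.99 = 10.0 m

L₀ ≈ 10.0 m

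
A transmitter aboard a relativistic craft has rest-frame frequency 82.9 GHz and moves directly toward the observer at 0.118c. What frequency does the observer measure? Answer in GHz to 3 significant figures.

f_obs ≈ 93.3 GHz

Relativistic Doppler: f_obs = f_src √((1+β)/(1−β))
= 82.9 × √(1.1180/0.88200) = 82.9 × 1.1259 = 93.3 GHz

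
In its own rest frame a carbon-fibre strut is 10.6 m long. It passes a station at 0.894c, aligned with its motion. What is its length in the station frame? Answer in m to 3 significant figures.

γ = 1/√(1 − 0.894²) = 2.2318
Length contraction: L = L₀/γ = 10.6/2.2318 = 4.75 m

L ≈ 4.75 m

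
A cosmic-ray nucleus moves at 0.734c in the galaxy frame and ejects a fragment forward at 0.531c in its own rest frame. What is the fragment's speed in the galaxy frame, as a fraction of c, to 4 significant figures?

Compose boost 2: (0.531 + 0.734)/(1 + 0.531×0.734) = 1.265/1.38975 = 0.9102

u ≈ 0.9102c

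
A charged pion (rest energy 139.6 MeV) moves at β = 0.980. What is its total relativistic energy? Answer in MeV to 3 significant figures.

γ = 1/√(1 − 0.980²) = 5.0252
E = γm₀c² = 5.0252 × 139.6 MeV = 702 MeV

E ≈ 702 MeV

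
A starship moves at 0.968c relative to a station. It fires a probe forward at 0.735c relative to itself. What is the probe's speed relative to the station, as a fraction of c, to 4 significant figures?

u ≈ 0.9950c

Relativistic velocity addition: u = (u' + v)/(1 + u'v/c²)
= (0.735 + 0.968)/(1 + 0.735×0.968) = 1.703/1.71148 = 0.9950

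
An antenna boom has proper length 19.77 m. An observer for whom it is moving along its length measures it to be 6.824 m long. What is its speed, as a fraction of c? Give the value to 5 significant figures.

β ≈ 0.93854

γ = L₀/L = 19.77/6.824 = 2.897128
β = √(1 − 1/γ²) = 0.93854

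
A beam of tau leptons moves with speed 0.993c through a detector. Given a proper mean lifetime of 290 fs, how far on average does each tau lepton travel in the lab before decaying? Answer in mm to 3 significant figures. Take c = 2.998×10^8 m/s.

γ = 1/√(1 − 0.993²) = 8.4664
Dilated lifetime: Δt = γτ₀ = 8.4664 × 290 fs = 2455.2 fs
d = vΔt = 0.993c × 2455.2 fs = 2.9770×10^8 m/s × 2.4552×10^-12 s = 0.731 mm

d ≈ 0.731 mm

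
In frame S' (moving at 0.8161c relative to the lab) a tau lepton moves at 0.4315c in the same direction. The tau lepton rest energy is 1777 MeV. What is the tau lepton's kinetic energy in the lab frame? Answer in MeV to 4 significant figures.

u_lab = (0.4315 + 0.8161)/(1 + 0.4315×0.8161) = 0.9226806
γ = 1/√(1 − 0.9226806²) = 2.59360
K = (γ − 1)m₀c² = (2.59360 − 1) × 1777 = 1.59360 × 1777 = 2832 MeV

K ≈ 2832 MeV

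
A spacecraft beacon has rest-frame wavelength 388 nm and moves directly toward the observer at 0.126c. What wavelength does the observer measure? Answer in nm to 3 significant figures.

λ_obs ≈ 342 nm

Relativistic Doppler: λ_obs = λ_src √((1−β)/(1+β))
= 388 × √(0.87400/1.1260) = 388 × 0.88102 = 342 nm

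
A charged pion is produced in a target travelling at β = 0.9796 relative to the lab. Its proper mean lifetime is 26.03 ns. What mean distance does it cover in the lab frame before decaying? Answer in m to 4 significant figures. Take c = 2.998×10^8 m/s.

d ≈ 38.04 m

γ = 1/√(1 − 0.9796²) = 4.97618
Dilated lifetime: Δt = γτ₀ = 4.97618 × 26.03 ns = 129.530 ns
d = vΔt = 0.9796c × 129.530 ns = 2.93684×10^8 m/s × 1.29530×10^-7 s = 38.04 m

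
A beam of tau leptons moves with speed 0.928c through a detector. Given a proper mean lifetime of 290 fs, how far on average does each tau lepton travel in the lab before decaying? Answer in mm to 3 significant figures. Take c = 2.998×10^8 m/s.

d ≈ 0.217 mm

γ = 1/√(1 − 0.928²) = 2.6840
Dilated lifetime: Δt = γτ₀ = 2.6840 × 290 fs = 778.36 fs
d = vΔt = 0.928c × 778.36 fs = 2.7821×10^8 m/s × 7.7836×10^-13 s = 0.217 mm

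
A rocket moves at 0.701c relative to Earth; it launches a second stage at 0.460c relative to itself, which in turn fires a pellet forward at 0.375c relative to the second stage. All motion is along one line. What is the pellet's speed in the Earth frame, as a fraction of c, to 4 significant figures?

Compose boost 2: (0.460 + 0.701)/(1 + 0.460×0.701) = 1.161/1.32246 = 0.877909
Compose boost 3: (0.375 + 0.877909)/(1 + 0.375×0.877909) = 1.25291/1.32922 = 0.9426

u ≈ 0.9426c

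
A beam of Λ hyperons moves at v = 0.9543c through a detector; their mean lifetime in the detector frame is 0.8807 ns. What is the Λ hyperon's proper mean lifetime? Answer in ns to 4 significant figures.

τ₀ ≈ 0.2632 ns

γ = 1/√(1 − 0.9543²) = 3.34616
Proper time: τ₀ = Δt/γ = 0.8807/3.34616 = 0.2632 ns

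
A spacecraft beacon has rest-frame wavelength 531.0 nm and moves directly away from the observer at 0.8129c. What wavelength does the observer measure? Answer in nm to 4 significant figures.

Relativistic Doppler: λ_obs = λ_src √((1+β)/(1−β))
= 531.0 × √(1.81290/0.187100) = 531.0 × 3.11279 = 1653 nm

λ_obs ≈ 1653 nm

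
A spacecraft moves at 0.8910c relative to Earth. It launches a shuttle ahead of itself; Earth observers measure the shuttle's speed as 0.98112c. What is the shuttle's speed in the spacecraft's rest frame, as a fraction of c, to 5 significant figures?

Inverse velocity addition: u' = (u − v)/(1 − uv/c²)
= (0.98112 − 0.8910)/(1 − 0.98112×0.8910) = 0.090120/0.1258221 = 0.71625

u' ≈ 0.71625c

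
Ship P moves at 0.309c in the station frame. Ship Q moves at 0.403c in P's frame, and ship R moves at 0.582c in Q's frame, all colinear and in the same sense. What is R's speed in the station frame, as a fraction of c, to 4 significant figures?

Compose boost 2: (0.403 + 0.309)/(1 + 0.403×0.309) = 0.7120/1.12453 = 0.633155
Compose boost 3: (0.582 + 0.633155)/(1 + 0.582×0.633155) = 1.21516/1.36850 = 0.8879

u ≈ 0.8879c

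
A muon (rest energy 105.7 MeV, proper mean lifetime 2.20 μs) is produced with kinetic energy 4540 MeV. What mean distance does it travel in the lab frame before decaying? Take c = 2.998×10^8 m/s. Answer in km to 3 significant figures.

γ = 1 + K/(m₀c²) = 1 + 4540/105.7 = 43.952
β = √(1 − 1/γ²) = 0.99974
Dilated lifetime: γτ₀ = 43.952 × 2.20 μs = 96.694 μs
d = βc·γτ₀ = 0.99974 × (2.998×10^8 m/s) × 9.6694×10^-5 s = 29.0 km

d ≈ 29.0 km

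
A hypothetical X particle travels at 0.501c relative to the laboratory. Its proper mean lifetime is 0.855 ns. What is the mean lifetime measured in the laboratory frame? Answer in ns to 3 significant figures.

γ = 1/√(1 − 0.501²) = 1.1555
Time dilation: Δt = γτ₀ = 1.1555 × 0.855 ns = 0.988 ns

Δt ≈ 0.988 ns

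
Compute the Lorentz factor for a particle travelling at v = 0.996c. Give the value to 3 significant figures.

γ = 1/√(1 − β²) = 1/√(1 − 0.996²) = 1/√(0.0079840) = 11.2

γ ≈ 11.2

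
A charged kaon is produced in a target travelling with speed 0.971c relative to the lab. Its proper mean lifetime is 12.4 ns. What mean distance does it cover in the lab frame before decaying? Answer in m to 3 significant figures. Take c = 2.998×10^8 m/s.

γ = 1/√(1 − 0.971²) = 4.1827
Dilated lifetime: Δt = γτ₀ = 4.1827 × 12.4 ns = 51.866 ns
d = vΔt = 0.971c × 51.866 ns = 2.9111×10^8 m/s × 5.1866×10^-8 s = 15.1 m

d ≈ 15.1 m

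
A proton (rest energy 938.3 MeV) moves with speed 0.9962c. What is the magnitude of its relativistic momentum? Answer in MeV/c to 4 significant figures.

γ = 1/√(1 − 0.9962²) = 11.4817
p = γβm₀c = 11.4817 × 0.9962 × 938.3 MeV/c = 10730 MeV/c

p ≈ 10730 MeV/c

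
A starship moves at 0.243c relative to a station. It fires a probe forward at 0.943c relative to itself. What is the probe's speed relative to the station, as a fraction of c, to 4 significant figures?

u ≈ 0.9649c

Relativistic velocity addition: u = (u' + v)/(1 + u'v/c²)
= (0.943 + 0.243)/(1 + 0.943×0.243) = 1.186/1.22915 = 0.9649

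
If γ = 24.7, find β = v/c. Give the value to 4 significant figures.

β ≈ 0.9992

β = √(1 − 1/γ²) = √(1 − 1/24.7²) = √(0.998361) = 0.9992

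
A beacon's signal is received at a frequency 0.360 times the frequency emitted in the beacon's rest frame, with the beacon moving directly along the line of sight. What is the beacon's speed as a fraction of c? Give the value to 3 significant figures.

f_obs/f_src = √((1−β)/(1+β)) = 0.360  ⇒  (1−β)/(1+β) = 0.12960
β = |1 − D²|/(1 + D²) = |1 − 0.12960|/(1 + 0.12960) = 0.771

β ≈ 0.771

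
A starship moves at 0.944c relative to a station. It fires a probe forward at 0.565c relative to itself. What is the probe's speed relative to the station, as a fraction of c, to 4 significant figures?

Relativistic velocity addition: u = (u' + v)/(1 + u'v/c²)
= (0.565 + 0.944)/(1 + 0.565×0.944) = 1.509/1.53336 = 0.9841

u ≈ 0.9841c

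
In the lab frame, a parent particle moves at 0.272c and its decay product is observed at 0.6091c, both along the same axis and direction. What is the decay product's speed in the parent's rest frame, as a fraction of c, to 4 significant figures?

Inverse velocity addition: u' = (u − v)/(1 − uv/c²)
= (0.6091 − 0.272)/(1 − 0.6091×0.272) = 0.3371/0.834325 = 0.4040

u' ≈ 0.4040c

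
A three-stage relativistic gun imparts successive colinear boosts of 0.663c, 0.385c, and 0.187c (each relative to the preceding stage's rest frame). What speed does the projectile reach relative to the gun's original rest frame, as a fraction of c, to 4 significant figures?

u ≈ 0.8839c

Compose boost 2: (0.385 + 0.663)/(1 + 0.385×0.663) = 1.048/1.25526 = 0.834890
Compose boost 3: (0.187 + 0.834890)/(1 + 0.187×0.834890) = 1.02189/1.15612 = 0.8839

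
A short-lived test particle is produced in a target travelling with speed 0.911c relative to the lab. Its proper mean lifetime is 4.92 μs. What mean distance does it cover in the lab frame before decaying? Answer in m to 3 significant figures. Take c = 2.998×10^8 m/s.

γ = 1/√(1 − 0.911²) = 2.4248
Dilated lifetime: Δt = γτ₀ = 2.4248 × 4.92 μs = 11.930 μs
d = vΔt = 0.911c × 11.930 μs = 2.7312×10^8 m/s × 1.1930×10^-5 s = 3260 m

d ≈ 3260 m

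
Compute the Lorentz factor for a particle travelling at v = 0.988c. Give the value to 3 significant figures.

γ = 1/√(1 − β²) = 1/√(1 − 0.988²) = 1/√(0.023856) = 6.47

γ ≈ 6.47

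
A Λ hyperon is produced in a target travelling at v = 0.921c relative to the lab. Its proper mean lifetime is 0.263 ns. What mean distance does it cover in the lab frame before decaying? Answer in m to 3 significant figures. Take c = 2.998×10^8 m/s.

γ = 1/√(1 − 0.921²) = 2.5670
Dilated lifetime: Δt = γτ₀ = 2.5670 × 0.263 ns = 0.67512 ns
d = vΔt = 0.921c × 0.67512 ns = 2.7612×10^8 m/s × 6.7512×10^-10 s = 0.186 m

d ≈ 0.186 m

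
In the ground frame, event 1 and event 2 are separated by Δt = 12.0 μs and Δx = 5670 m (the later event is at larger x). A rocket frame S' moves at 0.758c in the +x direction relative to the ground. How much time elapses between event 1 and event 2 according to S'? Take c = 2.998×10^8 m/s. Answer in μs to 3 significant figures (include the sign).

Δt' ≈ -3.58 μs

γ = 1/√(1 − 0.758²) = 1.5331
Δt' = γ(Δt − vΔx/c²) = 1.5331 × (12.0 μs − 0.758×5670 m / (2.998×10^8 m/s))
= 1.5331 × (-2.3358 μs) = -3.58 μs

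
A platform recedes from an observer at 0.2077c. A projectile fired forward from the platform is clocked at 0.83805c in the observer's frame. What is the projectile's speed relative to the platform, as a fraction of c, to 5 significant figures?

u' ≈ 0.76319c

Inverse velocity addition: u' = (u − v)/(1 − uv/c²)
= (0.83805 − 0.2077)/(1 − 0.83805×0.2077) = 0.63035/0.8259370 = 0.76319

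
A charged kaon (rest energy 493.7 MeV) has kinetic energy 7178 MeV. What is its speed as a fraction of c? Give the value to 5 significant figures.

γ = 1 + K/(m₀c²) = 1 + 7178/493.7 = 15.53919
β = √(1 − 1/γ²) = 0.99793

β ≈ 0.99793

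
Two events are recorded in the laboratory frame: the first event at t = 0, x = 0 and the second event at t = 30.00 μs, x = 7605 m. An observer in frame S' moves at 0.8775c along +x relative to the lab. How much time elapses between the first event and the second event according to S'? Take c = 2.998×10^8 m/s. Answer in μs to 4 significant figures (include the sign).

γ = 1/√(1 − 0.8775²) = 2.08517
Δt' = γ(Δt − vΔx/c²) = 2.08517 × (30.00 μs − 0.8775×7605 m / (2.998×10^8 m/s))
= 2.08517 × (7.74054 μs) = 16.14 μs

Δt' ≈ 16.14 μs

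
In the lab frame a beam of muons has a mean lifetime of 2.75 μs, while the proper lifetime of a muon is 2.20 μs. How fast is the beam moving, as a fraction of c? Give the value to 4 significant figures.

γ = Δt/τ₀ = 2.75/2.20 = 1.25000
β = √(1 − 1/γ²) = √(1 − 1/1.25000²) = 0.6000

β ≈ 0.6000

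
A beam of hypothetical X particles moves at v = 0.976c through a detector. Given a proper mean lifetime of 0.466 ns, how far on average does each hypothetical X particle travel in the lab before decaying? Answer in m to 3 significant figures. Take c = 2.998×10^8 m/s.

d ≈ 0.626 m

γ = 1/√(1 − 0.976²) = 4.5920
Dilated lifetime: Δt = γτ₀ = 4.5920 × 0.466 ns = 2.1399 ns
d = vΔt = 0.976c × 2.1399 ns = 2.9260×10^8 m/s × 2.1399×10^-9 s = 0.626 m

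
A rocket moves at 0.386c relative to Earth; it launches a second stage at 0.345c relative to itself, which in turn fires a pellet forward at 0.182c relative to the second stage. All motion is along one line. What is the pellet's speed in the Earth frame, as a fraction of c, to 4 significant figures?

Compose boost 2: (0.345 + 0.386)/(1 + 0.345×0.386) = 0.7310/1.13317 = 0.645093
Compose boost 3: (0.182 + 0.645093)/(1 + 0.182×0.645093) = 0.827093/1.11741 = 0.7402

u ≈ 0.7402c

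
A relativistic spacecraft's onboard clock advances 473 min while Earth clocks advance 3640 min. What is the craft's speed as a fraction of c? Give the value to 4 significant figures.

β ≈ 0.9915

γ = Δt/τ₀ = 3640/473 = 7.69556
β = √(1 − 1/γ²) = √(1 − 1/7.69556²) = 0.9915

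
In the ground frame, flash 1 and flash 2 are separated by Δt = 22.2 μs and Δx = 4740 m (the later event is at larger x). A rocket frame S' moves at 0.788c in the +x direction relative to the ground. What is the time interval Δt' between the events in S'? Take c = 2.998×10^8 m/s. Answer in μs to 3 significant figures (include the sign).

Δt' ≈ 15.8 μs

γ = 1/√(1 − 0.788²) = 1.6242
Δt' = γ(Δt − vΔx/c²) = 1.6242 × (22.2 μs − 0.788×4740 m / (2.998×10^8 m/s))
= 1.6242 × (9.7413 μs) = 15.8 μs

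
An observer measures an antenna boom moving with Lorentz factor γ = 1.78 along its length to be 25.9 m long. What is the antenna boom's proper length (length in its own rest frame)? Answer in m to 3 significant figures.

L₀ ≈ 46.1 m

γ = 1.78 (given)
L₀ = γL = 1.78 × 25.9 = 46.1 m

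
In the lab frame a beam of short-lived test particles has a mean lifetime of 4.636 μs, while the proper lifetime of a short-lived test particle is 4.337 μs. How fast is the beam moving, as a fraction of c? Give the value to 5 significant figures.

γ = Δt/τ₀ = 4.636/4.337 = 1.068942
β = √(1 − 1/γ²) = √(1 − 1/1.068942²) = 0.35331

β ≈ 0.35331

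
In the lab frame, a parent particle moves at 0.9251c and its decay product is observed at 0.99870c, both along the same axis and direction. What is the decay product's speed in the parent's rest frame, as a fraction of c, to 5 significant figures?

u' ≈ 0.96712c

Inverse velocity addition: u' = (u − v)/(1 − uv/c²)
= (0.99870 − 0.9251)/(1 − 0.99870×0.9251) = 0.073600/0.07610263 = 0.96712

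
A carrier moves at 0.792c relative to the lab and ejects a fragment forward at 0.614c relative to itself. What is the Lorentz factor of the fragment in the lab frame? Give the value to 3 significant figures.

γ ≈ 3.08

u_lab = (0.614 + 0.792)/(1 + 0.614×0.792) = 1.406/1.48629 = 0.945981
γ = 1/√(1 − 0.945981²) = 3.08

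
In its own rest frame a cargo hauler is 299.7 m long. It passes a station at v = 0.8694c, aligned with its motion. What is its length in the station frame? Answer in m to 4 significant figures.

γ = 1/√(1 − 0.8694²) = 2.02385
Length contraction: L = L₀/γ = 299.7/2.02385 = 148.1 m

L ≈ 148.1 m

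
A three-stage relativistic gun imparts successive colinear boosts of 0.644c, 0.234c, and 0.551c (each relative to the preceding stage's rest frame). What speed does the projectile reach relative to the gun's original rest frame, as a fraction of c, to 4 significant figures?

Compose boost 2: (0.234 + 0.644)/(1 + 0.234×0.644) = 0.8780/1.15070 = 0.763016
Compose boost 3: (0.551 + 0.763016)/(1 + 0.551×0.763016) = 1.31402/1.42042 = 0.9251

u ≈ 0.9251c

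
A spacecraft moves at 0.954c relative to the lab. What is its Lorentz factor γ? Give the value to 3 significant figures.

γ = 1/√(1 − β²) = 1/√(1 − 0.954²) = 1/√(0.089884) = 3.34

γ ≈ 3.34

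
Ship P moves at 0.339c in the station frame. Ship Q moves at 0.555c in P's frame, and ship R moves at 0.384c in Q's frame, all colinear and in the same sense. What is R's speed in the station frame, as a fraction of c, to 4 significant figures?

u ≈ 0.8817c

Compose boost 2: (0.555 + 0.339)/(1 + 0.555×0.339) = 0.8940/1.18815 = 0.752433
Compose boost 3: (0.384 + 0.752433)/(1 + 0.384×0.752433) = 1.13643/1.28893 = 0.8817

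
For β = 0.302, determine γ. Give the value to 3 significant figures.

γ ≈ 1.05

γ = 1/√(1 − β²) = 1/√(1 − 0.302²) = 1/√(0.90880) = 1.05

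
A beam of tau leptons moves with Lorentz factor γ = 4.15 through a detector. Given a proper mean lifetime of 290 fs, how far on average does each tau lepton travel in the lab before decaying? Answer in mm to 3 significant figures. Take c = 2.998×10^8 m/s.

β = √(1 − 1/γ²) = √(1 − 1/4.15²) = 0.97053
Dilated lifetime: Δt = γτ₀ = 4.15 × 290 fs = 1203.5 fs
d = vΔt = 0.97053c × 1203.5 fs = 2.9097×10^8 m/s × 1.2035×10^-12 s = 0.350 mm

d ≈ 0.350 mm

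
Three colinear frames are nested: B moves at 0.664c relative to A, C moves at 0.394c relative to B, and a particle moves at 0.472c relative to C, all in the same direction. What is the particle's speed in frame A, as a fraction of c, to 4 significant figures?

Compose boost 2: (0.394 + 0.664)/(1 + 0.394×0.664) = 1.058/1.26162 = 0.838607
Compose boost 3: (0.472 + 0.838607)/(1 + 0.472×0.838607) = 1.31061/1.39582 = 0.9389

u ≈ 0.9389c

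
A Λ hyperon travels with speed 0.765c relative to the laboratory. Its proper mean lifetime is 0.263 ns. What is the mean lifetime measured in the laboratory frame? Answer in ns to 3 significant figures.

γ = 1/√(1 − 0.765²) = 1.5527
Time dilation: Δt = γτ₀ = 1.5527 × 0.263 ns = 0.408 ns

Δt ≈ 0.408 ns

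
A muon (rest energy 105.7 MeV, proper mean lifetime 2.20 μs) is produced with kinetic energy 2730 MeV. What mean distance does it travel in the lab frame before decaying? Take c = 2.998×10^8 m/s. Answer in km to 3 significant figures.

γ = 1 + K/(m₀c²) = 1 + 2730/105.7 = 26.828
β = √(1 − 1/γ²) = 0.99931
Dilated lifetime: γτ₀ = 26.828 × 2.20 μs = 59.021 μs
d = βc·γτ₀ = 0.99931 × (2.998×10^8 m/s) × 5.9021×10^-5 s = 17.7 km

d ≈ 17.7 km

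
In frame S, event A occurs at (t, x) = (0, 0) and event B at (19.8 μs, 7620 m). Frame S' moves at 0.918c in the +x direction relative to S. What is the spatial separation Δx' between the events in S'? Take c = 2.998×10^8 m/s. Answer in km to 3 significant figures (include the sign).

γ = 1/√(1 − 0.918²) = 2.5216
Δx' = γ(Δx − vΔt) = 2.5216 × (7620 m − 0.918×(2.998×10^8 m/s)×19.8×10^-6 s)
= 2.5216 × (2170.7 m) = 5.47 km

Δx' ≈ 5.47 km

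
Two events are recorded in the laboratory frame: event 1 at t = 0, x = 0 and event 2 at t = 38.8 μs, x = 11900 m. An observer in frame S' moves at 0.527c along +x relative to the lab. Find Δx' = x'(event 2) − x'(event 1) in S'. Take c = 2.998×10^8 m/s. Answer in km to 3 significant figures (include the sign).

Δx' ≈ 6.79 km

γ = 1/√(1 − 0.527²) = 1.1767
Δx' = γ(Δx − vΔt) = 1.1767 × (11900 m − 0.527×(2.998×10^8 m/s)×38.8×10^-6 s)
= 1.1767 × (5769.8 m) = 6.79 km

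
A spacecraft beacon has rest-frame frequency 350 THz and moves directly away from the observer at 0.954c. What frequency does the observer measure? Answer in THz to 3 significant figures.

Relativistic Doppler: f_obs = f_src √((1−β)/(1+β))
= 350 × √(0.046000/1.9540) = 350 × 0.15343 = 53.7 THz

f_obs ≈ 53.7 THz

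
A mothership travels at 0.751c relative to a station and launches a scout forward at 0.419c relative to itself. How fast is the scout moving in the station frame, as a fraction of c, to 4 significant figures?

u ≈ 0.8900c

Compose boost 2: (0.419 + 0.751)/(1 + 0.419×0.751) = 1.170/1.31467 = 0.8900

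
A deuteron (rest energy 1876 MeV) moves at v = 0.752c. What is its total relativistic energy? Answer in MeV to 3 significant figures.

E ≈ 2850 MeV

γ = 1/√(1 − 0.752²) = 1.5171
E = γm₀c² = 1.5171 × 1876 MeV = 2850 MeV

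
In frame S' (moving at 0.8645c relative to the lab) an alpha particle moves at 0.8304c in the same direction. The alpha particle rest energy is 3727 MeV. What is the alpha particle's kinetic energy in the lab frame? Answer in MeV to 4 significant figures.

K ≈ 19140 MeV

u_lab = (0.8304 + 0.8645)/(1 + 0.8304×0.8645) = 0.9866226
γ = 1/√(1 − 0.9866226²) = 6.13418
K = (γ − 1)m₀c² = (6.13418 − 1) × 3727 = 5.13418 × 3727 = 19140 MeV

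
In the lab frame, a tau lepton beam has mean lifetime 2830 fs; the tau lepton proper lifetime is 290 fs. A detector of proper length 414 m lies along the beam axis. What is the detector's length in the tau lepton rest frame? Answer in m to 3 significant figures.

Time dilation ⇒ γ = Δt/τ₀ = 2830/290 = 9.7586
Length contraction: L = L₀/γ = 414/9.7586 = 42.4 m

L ≈ 42.4 m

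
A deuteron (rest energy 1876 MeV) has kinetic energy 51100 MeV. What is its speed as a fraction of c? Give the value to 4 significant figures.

β ≈ 0.9994

γ = 1 + K/(m₀c²) = 1 + 51100/1876 = 28.2388
β = √(1 − 1/γ²) = 0.9994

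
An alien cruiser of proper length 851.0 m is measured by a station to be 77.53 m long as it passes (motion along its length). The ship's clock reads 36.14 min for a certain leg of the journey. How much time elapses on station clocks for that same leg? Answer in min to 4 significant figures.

Δt ≈ 396.7 min

Length contraction ⇒ γ = L₀/L = 851.0/77.53 = 10.9764
Time dilation: Δt = γτ₀ = 10.9764 × 36.14 min = 396.7 min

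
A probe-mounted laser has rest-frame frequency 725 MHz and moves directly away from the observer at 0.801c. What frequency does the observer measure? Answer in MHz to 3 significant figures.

f_obs ≈ 241 MHz

Relativistic Doppler: f_obs = f_src √((1−β)/(1+β))
= 725 × √(0.19900/1.8010) = 725 × 0.33241 = 241 MHz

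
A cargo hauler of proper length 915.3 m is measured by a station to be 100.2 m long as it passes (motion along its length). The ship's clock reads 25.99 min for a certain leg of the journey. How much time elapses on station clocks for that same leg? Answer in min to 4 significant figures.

Length contraction ⇒ γ = L₀/L = 915.3/100.2 = 9.13473
Time dilation: Δt = γτ₀ = 9.13473 × 25.99 min = 237.4 min

Δt ≈ 237.4 min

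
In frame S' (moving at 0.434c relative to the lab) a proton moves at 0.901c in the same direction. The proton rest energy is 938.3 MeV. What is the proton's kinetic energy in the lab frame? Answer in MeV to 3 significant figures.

u_lab = (0.901 + 0.434)/(1 + 0.901×0.434) = 0.959718
γ = 1/√(1 − 0.959718²) = 3.5592
K = (γ − 1)m₀c² = (3.5592 − 1) × 938.3 = 2.5592 × 938.3 = 2400 MeV

K ≈ 2400 MeV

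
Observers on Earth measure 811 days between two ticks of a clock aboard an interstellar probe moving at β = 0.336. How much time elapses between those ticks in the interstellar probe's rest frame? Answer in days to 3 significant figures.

τ₀ ≈ 764 days

γ = 1/√(1 − 0.336²) = 1.0617
Proper time: τ₀ = Δt/γ = 811/1.0617 = 764 days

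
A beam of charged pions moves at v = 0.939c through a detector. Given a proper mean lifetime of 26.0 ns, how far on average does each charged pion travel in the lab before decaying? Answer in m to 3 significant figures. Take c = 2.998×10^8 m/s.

d ≈ 21.3 m

γ = 1/√(1 − 0.939²) = 2.9077
Dilated lifetime: Δt = γτ₀ = 2.9077 × 26.0 ns = 75.600 ns
d = vΔt = 0.939c × 75.600 ns = 2.8151×10^8 m/s × 7.5600×10^-8 s = 21.3 m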